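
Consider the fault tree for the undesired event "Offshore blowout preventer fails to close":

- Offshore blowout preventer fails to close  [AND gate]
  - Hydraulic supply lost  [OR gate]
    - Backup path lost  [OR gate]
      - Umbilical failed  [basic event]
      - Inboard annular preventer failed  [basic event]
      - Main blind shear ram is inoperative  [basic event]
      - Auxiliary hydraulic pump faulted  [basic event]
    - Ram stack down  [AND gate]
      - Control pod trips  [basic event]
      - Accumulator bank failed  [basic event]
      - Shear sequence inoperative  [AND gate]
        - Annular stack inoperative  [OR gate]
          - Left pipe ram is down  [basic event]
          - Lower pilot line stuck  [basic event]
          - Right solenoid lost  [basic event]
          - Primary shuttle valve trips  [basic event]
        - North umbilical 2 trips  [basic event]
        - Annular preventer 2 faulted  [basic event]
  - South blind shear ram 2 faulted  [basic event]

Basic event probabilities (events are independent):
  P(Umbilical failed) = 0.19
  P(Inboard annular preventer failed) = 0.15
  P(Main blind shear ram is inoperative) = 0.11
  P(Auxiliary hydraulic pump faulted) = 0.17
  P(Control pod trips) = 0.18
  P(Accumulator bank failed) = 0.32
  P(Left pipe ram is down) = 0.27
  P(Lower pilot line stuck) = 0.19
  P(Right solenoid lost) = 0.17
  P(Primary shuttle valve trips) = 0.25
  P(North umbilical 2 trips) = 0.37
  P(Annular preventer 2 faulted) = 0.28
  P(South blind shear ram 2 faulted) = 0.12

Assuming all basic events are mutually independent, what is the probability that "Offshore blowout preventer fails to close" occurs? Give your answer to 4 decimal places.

P(Backup path lost) [OR] = 1 − (1−0.19) × (1−0.15) × (1−0.11) × (1−0.17) = 0.491405
P(Annular stack inoperative) [OR] = 1 − (1−0.27) × (1−0.19) × (1−0.17) × (1−0.25) = 0.631916
P(Shear sequence inoperative) [AND] = 0.631916 × 0.37 × 0.28 = 0.065466
P(Ram stack down) [AND] = 0.18 × 0.32 × 0.065466 = 0.003771
P(Hydraulic supply lost) [OR] = 1 − (1−0.491405) × (1−0.003771) = 0.493323
P(Offshore blowout preventer fails to close) [AND] = 0.493323 × 0.12 = 0.059199
Rounded to 4 decimal places: P(Offshore blowout preventer fails to close) ≈ 0.0592.

0.0592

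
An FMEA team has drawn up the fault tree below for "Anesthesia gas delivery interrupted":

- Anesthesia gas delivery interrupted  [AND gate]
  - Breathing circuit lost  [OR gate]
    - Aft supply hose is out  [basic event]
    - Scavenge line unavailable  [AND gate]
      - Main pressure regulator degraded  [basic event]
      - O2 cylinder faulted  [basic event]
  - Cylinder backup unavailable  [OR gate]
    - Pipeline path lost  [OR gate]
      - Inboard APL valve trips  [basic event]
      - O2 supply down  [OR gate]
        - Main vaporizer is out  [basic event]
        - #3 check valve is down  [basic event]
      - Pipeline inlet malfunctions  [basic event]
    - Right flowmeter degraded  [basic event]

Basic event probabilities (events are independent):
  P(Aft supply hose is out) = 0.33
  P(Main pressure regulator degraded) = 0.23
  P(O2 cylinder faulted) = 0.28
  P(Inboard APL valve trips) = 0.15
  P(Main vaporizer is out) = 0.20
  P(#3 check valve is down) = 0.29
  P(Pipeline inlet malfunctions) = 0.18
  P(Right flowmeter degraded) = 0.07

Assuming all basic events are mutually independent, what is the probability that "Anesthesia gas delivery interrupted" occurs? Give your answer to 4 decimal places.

0.2358

P(Scavenge line unavailable) [AND] = 0.23 × 0.28 = 0.064400
P(Breathing circuit lost) [OR] = 1 − (1−0.33) × (1−0.064400) = 0.373148
P(O2 supply down) [OR] = 1 − (1−0.20) × (1−0.29) = 0.432000
P(Pipeline path lost) [OR] = 1 − (1−0.15) × (1−0.432000) × (1−0.18) = 0.604104
P(Cylinder backup unavailable) [OR] = 1 − (1−0.604104) × (1−0.07) = 0.631817
P(Anesthesia gas delivery interrupted) [AND] = 0.373148 × 0.631817 = 0.235761
Rounded to 4 decimal places: P(Anesthesia gas delivery interrupted) ≈ 0.2358.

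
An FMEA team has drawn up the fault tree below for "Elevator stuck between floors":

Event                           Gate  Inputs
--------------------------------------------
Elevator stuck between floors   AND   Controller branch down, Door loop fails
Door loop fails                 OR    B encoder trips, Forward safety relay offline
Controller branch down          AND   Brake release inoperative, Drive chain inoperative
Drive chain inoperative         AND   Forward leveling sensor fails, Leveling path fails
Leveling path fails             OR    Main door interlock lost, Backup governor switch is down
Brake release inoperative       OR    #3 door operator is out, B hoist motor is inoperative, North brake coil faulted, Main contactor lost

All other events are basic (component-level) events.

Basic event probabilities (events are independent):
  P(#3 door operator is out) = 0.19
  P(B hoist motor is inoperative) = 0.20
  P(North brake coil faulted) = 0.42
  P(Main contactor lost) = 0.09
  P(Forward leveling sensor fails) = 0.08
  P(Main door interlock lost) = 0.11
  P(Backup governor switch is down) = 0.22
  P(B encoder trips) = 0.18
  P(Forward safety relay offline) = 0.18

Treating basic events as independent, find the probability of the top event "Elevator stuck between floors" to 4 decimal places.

P(Brake release inoperative) [OR] = 1 − (1−0.19) × (1−0.20) × (1−0.42) × (1−0.09) = 0.657986
P(Leveling path fails) [OR] = 1 − (1−0.11) × (1−0.22) = 0.305800
P(Drive chain inoperative) [AND] = 0.08 × 0.305800 = 0.024464
P(Controller branch down) [AND] = 0.657986 × 0.024464 = 0.016097
P(Door loop fails) [OR] = 1 − (1−0.18) × (1−0.18) = 0.327600
P(Elevator stuck between floors) [AND] = 0.016097 × 0.327600 = 0.005273
Rounded to 4 decimal places: P(Elevator stuck between floors) ≈ 0.0053.

0.0053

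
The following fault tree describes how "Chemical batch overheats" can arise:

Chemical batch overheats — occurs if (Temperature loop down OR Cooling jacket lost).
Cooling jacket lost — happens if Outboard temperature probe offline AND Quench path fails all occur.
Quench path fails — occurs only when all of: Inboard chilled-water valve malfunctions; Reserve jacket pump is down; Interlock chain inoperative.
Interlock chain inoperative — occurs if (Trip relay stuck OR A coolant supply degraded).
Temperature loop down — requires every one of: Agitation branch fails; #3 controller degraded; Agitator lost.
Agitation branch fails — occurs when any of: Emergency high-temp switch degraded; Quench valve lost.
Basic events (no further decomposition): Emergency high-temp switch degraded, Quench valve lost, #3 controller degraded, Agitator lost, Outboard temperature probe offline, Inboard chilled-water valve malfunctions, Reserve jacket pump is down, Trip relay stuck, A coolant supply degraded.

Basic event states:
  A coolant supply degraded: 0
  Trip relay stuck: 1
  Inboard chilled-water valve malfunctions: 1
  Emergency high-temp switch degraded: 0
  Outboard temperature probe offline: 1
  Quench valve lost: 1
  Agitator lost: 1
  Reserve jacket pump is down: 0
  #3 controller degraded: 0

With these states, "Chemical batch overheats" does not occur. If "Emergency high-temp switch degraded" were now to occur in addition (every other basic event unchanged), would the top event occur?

No

Counterfactual: set "Emergency high-temp switch degraded" to occurred.
Agitation branch fails [OR]: Emergency high-temp switch degraded=occurs, Quench valve lost=occurs → at least one input occurs → occurs.
Temperature loop down [AND]: Agitation branch fails=occurs, #3 controller degraded=not, Agitator lost=occurs → not all inputs occur → does not occur.
Interlock chain inoperative [OR]: Trip relay stuck=occurs, A coolant supply degraded=not → at least one input occurs → occurs.
Quench path fails [AND]: Inboard chilled-water valve malfunctions=occurs, Reserve jacket pump is down=not, Interlock chain inoperative=occurs → not all inputs occur → does not occur.
Cooling jacket lost [AND]: Outboard temperature probe offline=occurs, Quench path fails=not → not all inputs occur → does not occur.
Chemical batch overheats [OR]: Temperature loop down=not, Cooling jacket lost=not → no input occurs → does not occur.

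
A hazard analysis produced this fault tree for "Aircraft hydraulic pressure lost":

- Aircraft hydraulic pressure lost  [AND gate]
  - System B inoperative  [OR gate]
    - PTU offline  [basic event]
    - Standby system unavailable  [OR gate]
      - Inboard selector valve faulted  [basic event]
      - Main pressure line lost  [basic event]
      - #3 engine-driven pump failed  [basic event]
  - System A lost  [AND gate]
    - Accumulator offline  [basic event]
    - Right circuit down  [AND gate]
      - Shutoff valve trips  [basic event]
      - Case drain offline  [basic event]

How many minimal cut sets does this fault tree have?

4

Standby system unavailable [OR]: union of children's cut sets → 3 cut set(s).
System B inoperative [OR]: union of children's cut sets → 4 cut set(s).
Right circuit down [AND]: one cut set from each child combined → 1 × 1 = 1 cut set(s).
System A lost [AND]: one cut set from each child combined → 1 × 1 = 1 cut set(s).
Aircraft hydraulic pressure lost [AND]: one cut set from each child combined → 4 × 1 = 4 cut set(s).
Minimal cut sets: {Accumulator offline, Case drain offline, PTU offline, Shutoff valve trips}; {Accumulator offline, Case drain offline, Inboard selector valve faulted, Shutoff valve trips}; {Accumulator offline, Case drain offline, Main pressure line lost, Shutoff valve trips}; {#3 engine-driven pump failed, Accumulator offline, Case drain offline, Shutoff valve trips}.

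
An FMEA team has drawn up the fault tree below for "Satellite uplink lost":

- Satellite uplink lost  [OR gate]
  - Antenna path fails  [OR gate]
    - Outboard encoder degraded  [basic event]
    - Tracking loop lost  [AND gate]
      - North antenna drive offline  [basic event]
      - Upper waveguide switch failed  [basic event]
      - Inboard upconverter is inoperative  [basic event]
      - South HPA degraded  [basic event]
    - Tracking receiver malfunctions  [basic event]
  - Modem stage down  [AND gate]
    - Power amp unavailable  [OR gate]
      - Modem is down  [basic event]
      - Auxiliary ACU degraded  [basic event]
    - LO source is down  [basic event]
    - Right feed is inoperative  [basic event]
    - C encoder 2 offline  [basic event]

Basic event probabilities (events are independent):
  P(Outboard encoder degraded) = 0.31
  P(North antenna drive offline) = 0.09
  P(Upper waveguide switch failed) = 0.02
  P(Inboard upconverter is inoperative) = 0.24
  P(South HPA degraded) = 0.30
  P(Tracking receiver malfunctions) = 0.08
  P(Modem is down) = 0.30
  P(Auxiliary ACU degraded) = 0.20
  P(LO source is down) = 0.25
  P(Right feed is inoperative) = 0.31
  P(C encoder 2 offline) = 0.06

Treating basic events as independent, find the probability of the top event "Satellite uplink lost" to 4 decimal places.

P(Tracking loop lost) [AND] = 0.09 × 0.02 × 0.24 × 0.30 = 0.000130
P(Antenna path fails) [OR] = 1 − (1−0.31) × (1−0.000130) × (1−0.08) = 0.365283
P(Power amp unavailable) [OR] = 1 − (1−0.30) × (1−0.20) = 0.440000
P(Modem stage down) [AND] = 0.440000 × 0.25 × 0.31 × 0.06 = 0.002046
P(Satellite uplink lost) [OR] = 1 − (1−0.365283) × (1−0.002046) = 0.366582
Rounded to 4 decimal places: P(Satellite uplink lost) ≈ 0.3666.

0.3666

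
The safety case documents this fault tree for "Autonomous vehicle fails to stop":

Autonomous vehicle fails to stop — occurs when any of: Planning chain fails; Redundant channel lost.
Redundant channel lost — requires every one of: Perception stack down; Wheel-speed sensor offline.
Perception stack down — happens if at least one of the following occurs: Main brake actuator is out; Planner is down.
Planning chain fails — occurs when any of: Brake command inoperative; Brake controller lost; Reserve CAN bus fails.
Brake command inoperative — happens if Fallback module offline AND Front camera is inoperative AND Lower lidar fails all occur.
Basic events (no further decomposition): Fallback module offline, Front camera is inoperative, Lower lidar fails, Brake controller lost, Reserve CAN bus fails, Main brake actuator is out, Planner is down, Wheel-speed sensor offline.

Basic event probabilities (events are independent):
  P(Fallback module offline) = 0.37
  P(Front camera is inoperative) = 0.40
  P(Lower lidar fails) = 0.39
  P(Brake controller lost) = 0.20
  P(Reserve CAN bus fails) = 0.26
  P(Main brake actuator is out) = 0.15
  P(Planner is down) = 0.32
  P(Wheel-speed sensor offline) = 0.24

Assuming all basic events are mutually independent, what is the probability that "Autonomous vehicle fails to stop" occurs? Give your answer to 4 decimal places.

0.4987

P(Brake command inoperative) [AND] = 0.37 × 0.40 × 0.39 = 0.057720
P(Planning chain fails) [OR] = 1 − (1−0.057720) × (1−0.20) × (1−0.26) = 0.442170
P(Perception stack down) [OR] = 1 − (1−0.15) × (1−0.32) = 0.422000
P(Redundant channel lost) [AND] = 0.422000 × 0.24 = 0.101280
P(Autonomous vehicle fails to stop) [OR] = 1 − (1−0.442170) × (1−0.101280) = 0.498667
Rounded to 4 decimal places: P(Autonomous vehicle fails to stop) ≈ 0.4987.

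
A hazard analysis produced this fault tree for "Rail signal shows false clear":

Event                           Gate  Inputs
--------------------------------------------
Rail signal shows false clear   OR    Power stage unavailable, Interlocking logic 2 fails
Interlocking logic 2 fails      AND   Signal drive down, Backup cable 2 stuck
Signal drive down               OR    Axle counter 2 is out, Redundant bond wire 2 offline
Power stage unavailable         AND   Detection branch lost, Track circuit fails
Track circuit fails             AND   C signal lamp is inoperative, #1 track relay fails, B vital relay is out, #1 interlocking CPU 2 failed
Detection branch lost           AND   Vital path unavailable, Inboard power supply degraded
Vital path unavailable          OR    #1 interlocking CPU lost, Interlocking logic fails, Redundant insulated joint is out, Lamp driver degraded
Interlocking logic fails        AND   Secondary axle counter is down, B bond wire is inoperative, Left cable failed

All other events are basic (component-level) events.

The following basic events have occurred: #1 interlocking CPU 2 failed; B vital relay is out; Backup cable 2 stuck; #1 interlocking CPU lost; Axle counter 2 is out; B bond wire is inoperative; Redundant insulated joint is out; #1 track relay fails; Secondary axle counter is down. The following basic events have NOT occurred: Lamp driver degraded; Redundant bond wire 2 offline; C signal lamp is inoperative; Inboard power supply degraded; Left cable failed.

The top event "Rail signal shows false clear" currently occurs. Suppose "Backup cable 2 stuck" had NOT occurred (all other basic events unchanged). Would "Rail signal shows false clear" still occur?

Counterfactual: set "Backup cable 2 stuck" to not occurred.
Interlocking logic fails [AND]: Secondary axle counter is down=occurs, B bond wire is inoperative=occurs, Left cable failed=not → not all inputs occur → does not occur.
Vital path unavailable [OR]: #1 interlocking CPU lost=occurs, Interlocking logic fails=not, Redundant insulated joint is out=occurs, Lamp driver degraded=not → at least one input occurs → occurs.
Detection branch lost [AND]: Vital path unavailable=occurs, Inboard power supply degraded=not → not all inputs occur → does not occur.
Track circuit fails [AND]: C signal lamp is inoperative=not, #1 track relay fails=occurs, B vital relay is out=occurs, #1 interlocking CPU 2 failed=occurs → not all inputs occur → does not occur.
Power stage unavailable [AND]: Detection branch lost=not, Track circuit fails=not → not all inputs occur → does not occur.
Signal drive down [OR]: Axle counter 2 is out=occurs, Redundant bond wire 2 offline=not → at least one input occurs → occurs.
Interlocking logic 2 fails [AND]: Signal drive down=occurs, Backup cable 2 stuck=not → not all inputs occur → does not occur.
Rail signal shows false clear [OR]: Power stage unavailable=not, Interlocking logic 2 fails=not → no input occurs → does not occur.

No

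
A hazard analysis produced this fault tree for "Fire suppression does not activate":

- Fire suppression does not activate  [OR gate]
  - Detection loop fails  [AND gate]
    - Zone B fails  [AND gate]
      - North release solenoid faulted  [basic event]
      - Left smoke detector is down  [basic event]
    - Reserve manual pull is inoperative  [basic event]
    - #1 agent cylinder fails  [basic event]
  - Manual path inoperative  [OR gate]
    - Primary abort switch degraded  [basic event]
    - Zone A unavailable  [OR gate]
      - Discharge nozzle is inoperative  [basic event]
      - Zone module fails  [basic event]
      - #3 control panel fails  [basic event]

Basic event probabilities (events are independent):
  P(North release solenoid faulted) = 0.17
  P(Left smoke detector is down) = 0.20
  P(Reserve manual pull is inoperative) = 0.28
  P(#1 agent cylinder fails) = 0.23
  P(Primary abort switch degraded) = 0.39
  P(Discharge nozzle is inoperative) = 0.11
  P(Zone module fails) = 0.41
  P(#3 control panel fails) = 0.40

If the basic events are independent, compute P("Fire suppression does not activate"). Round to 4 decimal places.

P(Zone B fails) [AND] = 0.17 × 0.20 = 0.034000
P(Detection loop fails) [AND] = 0.034000 × 0.28 × 0.23 = 0.002190
P(Zone A unavailable) [OR] = 1 − (1−0.11) × (1−0.41) × (1−0.40) = 0.684940
P(Manual path inoperative) [OR] = 1 − (1−0.39) × (1−0.684940) = 0.807813
P(Fire suppression does not activate) [OR] = 1 − (1−0.002190) × (1−0.807813) = 0.808234
Rounded to 4 decimal places: P(Fire suppression does not activate) ≈ 0.8082.

0.8082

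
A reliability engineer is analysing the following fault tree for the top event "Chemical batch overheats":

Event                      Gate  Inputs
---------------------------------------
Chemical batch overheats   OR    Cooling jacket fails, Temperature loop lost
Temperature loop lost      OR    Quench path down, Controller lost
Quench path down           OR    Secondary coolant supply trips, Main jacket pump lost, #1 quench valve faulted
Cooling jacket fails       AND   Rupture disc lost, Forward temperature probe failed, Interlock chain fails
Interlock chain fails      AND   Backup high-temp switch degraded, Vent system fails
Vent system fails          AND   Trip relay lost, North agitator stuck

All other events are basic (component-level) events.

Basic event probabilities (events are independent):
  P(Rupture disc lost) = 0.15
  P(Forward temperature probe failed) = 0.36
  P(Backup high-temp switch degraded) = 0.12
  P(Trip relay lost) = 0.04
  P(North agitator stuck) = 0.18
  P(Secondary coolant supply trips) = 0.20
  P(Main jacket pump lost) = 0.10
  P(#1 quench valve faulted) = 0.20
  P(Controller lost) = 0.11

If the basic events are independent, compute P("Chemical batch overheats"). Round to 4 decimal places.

P(Vent system fails) [AND] = 0.04 × 0.18 = 0.007200
P(Interlock chain fails) [AND] = 0.12 × 0.007200 = 0.000864
P(Cooling jacket fails) [AND] = 0.15 × 0.36 × 0.000864 = 0.000047
P(Quench path down) [OR] = 1 − (1−0.20) × (1−0.10) × (1−0.20) = 0.424000
P(Temperature loop lost) [OR] = 1 − (1−0.424000) × (1−0.11) = 0.487360
P(Chemical batch overheats) [OR] = 1 − (1−0.000047) × (1−0.487360) = 0.487384
Rounded to 4 decimal places: P(Chemical batch overheats) ≈ 0.4874.

0.4874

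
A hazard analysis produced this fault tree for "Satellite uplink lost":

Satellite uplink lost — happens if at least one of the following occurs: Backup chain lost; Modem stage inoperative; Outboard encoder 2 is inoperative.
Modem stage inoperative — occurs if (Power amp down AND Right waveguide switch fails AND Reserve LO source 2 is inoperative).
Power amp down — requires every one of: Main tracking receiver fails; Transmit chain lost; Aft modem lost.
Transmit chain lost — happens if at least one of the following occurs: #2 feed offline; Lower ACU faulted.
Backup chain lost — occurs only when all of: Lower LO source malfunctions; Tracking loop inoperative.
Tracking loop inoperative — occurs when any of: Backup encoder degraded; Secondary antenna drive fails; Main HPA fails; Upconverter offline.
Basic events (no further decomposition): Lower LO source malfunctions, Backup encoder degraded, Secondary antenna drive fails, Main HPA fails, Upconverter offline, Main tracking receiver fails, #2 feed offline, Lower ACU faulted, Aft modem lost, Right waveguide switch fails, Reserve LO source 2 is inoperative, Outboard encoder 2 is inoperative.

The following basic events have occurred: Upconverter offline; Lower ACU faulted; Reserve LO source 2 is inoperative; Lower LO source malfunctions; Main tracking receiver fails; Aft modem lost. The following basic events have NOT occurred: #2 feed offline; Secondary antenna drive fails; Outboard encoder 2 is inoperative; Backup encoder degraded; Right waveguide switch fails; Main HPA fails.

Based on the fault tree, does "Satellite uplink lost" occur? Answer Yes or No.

Yes

Tracking loop inoperative [OR]: Backup encoder degraded=not, Secondary antenna drive fails=not, Main HPA fails=not, Upconverter offline=occurs → at least one input occurs → occurs.
Backup chain lost [AND]: Lower LO source malfunctions=occurs, Tracking loop inoperative=occurs → all inputs occur → occurs.
Transmit chain lost [OR]: #2 feed offline=not, Lower ACU faulted=occurs → at least one input occurs → occurs.
Power amp down [AND]: Main tracking receiver fails=occurs, Transmit chain lost=occurs, Aft modem lost=occurs → all inputs occur → occurs.
Modem stage inoperative [AND]: Power amp down=occurs, Right waveguide switch fails=not, Reserve LO source 2 is inoperative=occurs → not all inputs occur → does not occur.
Satellite uplink lost [OR]: Backup chain lost=occurs, Modem stage inoperative=not, Outboard encoder 2 is inoperative=not → at least one input occurs → occurs.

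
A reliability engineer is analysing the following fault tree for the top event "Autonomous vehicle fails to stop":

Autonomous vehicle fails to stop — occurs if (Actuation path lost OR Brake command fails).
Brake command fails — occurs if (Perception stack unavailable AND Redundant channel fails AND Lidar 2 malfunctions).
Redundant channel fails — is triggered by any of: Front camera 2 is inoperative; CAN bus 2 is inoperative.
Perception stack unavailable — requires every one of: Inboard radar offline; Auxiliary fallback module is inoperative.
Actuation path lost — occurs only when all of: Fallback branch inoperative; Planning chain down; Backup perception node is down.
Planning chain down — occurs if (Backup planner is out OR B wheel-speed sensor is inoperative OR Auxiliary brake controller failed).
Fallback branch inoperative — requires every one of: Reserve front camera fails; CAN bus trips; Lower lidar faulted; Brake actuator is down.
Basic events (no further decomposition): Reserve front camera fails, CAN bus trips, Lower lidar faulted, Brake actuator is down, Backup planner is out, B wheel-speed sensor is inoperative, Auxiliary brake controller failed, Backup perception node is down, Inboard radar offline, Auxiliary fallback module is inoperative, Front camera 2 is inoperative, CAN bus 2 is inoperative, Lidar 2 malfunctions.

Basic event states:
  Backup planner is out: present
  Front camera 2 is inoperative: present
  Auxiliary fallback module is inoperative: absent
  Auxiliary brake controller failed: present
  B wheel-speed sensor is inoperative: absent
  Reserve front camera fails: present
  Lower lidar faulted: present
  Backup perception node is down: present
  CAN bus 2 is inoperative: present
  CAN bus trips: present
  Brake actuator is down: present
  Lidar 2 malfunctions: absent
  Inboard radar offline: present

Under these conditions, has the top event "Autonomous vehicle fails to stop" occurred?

Fallback branch inoperative [AND]: Reserve front camera fails=occurs, CAN bus trips=occurs, Lower lidar faulted=occurs, Brake actuator is down=occurs → all inputs occur → occurs.
Planning chain down [OR]: Backup planner is out=occurs, B wheel-speed sensor is inoperative=not, Auxiliary brake controller failed=occurs → at least one input occurs → occurs.
Actuation path lost [AND]: Fallback branch inoperative=occurs, Planning chain down=occurs, Backup perception node is down=occurs → all inputs occur → occurs.
Perception stack unavailable [AND]: Inboard radar offline=occurs, Auxiliary fallback module is inoperative=not → not all inputs occur → does not occur.
Redundant channel fails [OR]: Front camera 2 is inoperative=occurs, CAN bus 2 is inoperative=occurs → at least one input occurs → occurs.
Brake command fails [AND]: Perception stack unavailable=not, Redundant channel fails=occurs, Lidar 2 malfunctions=not → not all inputs occur → does not occur.
Autonomous vehicle fails to stop [OR]: Actuation path lost=occurs, Brake command fails=not → at least one input occurs → occurs.

Yes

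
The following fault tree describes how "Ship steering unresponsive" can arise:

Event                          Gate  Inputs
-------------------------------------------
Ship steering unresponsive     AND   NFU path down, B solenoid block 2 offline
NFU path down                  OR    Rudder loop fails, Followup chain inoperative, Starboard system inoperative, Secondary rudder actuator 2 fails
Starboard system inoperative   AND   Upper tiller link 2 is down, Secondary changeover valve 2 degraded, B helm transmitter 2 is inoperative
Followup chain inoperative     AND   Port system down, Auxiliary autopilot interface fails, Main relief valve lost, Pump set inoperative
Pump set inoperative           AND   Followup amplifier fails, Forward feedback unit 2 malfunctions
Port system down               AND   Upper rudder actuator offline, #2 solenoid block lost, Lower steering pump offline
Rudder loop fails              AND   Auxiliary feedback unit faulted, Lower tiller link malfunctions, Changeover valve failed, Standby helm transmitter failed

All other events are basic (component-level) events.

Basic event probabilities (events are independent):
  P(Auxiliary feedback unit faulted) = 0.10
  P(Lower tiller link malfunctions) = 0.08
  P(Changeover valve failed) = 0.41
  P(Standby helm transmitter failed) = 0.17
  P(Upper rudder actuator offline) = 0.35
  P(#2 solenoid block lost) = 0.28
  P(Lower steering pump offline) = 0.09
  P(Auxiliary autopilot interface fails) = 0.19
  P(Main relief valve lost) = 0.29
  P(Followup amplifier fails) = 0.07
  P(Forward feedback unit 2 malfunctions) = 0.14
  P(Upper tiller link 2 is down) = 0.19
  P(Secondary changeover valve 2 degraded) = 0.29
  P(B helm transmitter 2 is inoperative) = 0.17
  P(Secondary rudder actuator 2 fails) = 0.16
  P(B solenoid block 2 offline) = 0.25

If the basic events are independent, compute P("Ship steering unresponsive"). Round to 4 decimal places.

0.0421

P(Rudder loop fails) [AND] = 0.10 × 0.08 × 0.41 × 0.17 = 0.000558
P(Port system down) [AND] = 0.35 × 0.28 × 0.09 = 0.008820
P(Pump set inoperative) [AND] = 0.07 × 0.14 = 0.009800
P(Followup chain inoperative) [AND] = 0.008820 × 0.19 × 0.29 × 0.009800 = 0.000005
P(Starboard system inoperative) [AND] = 0.19 × 0.29 × 0.17 = 0.009367
P(NFU path down) [OR] = 1 − (1−0.000558) × (1−0.000005) × (1−0.009367) × (1−0.16) = 0.168337
P(Ship steering unresponsive) [AND] = 0.168337 × 0.25 = 0.042084
Rounded to 4 decimal places: P(Ship steering unresponsive) ≈ 0.0421.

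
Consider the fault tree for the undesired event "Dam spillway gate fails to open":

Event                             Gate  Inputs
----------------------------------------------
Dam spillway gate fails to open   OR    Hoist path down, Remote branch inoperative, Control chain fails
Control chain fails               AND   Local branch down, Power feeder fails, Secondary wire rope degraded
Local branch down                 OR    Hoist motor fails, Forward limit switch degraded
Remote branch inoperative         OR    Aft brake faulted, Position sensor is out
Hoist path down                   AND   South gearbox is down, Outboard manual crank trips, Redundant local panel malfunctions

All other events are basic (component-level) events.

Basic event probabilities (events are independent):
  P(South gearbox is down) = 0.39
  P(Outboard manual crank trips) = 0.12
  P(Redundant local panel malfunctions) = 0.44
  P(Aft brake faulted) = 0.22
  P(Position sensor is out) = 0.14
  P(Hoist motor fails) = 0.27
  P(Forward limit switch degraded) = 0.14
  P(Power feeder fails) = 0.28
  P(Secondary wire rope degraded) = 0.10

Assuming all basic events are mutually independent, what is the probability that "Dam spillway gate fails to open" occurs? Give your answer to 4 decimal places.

0.3499

P(Hoist path down) [AND] = 0.39 × 0.12 × 0.44 = 0.020592
P(Remote branch inoperative) [OR] = 1 − (1−0.22) × (1−0.14) = 0.329200
P(Local branch down) [OR] = 1 − (1−0.27) × (1−0.14) = 0.372200
P(Control chain fails) [AND] = 0.372200 × 0.28 × 0.10 = 0.010422
P(Dam spillway gate fails to open) [OR] = 1 − (1−0.020592) × (1−0.329200) × (1−0.010422) = 0.349860
Rounded to 4 decimal places: P(Dam spillway gate fails to open) ≈ 0.3499.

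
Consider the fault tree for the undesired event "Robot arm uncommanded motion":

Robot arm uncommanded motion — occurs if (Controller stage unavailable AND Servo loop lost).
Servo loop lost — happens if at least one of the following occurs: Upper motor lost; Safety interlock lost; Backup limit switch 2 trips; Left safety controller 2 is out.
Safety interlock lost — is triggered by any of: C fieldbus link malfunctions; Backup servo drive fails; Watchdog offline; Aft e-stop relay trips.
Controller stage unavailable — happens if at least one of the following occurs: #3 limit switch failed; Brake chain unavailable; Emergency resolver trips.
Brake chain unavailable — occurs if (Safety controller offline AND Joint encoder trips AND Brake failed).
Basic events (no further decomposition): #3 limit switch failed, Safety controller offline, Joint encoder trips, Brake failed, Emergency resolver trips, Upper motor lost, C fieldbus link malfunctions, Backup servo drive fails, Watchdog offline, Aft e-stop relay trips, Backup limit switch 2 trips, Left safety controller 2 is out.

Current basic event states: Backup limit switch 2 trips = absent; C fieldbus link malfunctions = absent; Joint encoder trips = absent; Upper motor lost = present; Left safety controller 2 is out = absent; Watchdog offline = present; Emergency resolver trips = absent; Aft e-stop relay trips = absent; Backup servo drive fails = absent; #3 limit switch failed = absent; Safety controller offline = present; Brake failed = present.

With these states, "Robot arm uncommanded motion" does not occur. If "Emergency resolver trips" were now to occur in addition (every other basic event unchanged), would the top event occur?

Yes

Counterfactual: set "Emergency resolver trips" to occurred.
Brake chain unavailable [AND]: Safety controller offline=occurs, Joint encoder trips=not, Brake failed=occurs → not all inputs occur → does not occur.
Controller stage unavailable [OR]: #3 limit switch failed=not, Brake chain unavailable=not, Emergency resolver trips=occurs → at least one input occurs → occurs.
Safety interlock lost [OR]: C fieldbus link malfunctions=not, Backup servo drive fails=not, Watchdog offline=occurs, Aft e-stop relay trips=not → at least one input occurs → occurs.
Servo loop lost [OR]: Upper motor lost=occurs, Safety interlock lost=occurs, Backup limit switch 2 trips=not, Left safety controller 2 is out=not → at least one input occurs → occurs.
Robot arm uncommanded motion [AND]: Controller stage unavailable=occurs, Servo loop lost=occurs → all inputs occur → occurs.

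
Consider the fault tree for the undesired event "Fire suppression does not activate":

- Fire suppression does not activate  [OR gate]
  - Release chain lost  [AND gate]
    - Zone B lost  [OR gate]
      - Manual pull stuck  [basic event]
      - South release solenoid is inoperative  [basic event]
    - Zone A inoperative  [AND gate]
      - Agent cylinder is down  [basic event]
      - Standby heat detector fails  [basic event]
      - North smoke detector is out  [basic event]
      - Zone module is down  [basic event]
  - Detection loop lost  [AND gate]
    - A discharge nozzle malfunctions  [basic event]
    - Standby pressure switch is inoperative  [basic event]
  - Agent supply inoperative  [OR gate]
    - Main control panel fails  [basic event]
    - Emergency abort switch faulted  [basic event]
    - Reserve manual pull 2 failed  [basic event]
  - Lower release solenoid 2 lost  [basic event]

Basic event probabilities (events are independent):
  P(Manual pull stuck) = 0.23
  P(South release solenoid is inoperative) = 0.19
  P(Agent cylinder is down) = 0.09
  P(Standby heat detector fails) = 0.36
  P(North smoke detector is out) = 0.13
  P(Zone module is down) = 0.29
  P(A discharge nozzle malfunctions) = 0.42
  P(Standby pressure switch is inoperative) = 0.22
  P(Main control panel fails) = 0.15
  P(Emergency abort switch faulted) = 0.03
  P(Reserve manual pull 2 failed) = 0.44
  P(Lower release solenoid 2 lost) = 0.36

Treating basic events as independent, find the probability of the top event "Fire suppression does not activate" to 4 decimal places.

P(Zone B lost) [OR] = 1 − (1−0.23) × (1−0.19) = 0.376300
P(Zone A inoperative) [AND] = 0.09 × 0.36 × 0.13 × 0.29 = 0.001221
P(Release chain lost) [AND] = 0.376300 × 0.001221 = 0.000459
P(Detection loop lost) [AND] = 0.42 × 0.22 = 0.092400
P(Agent supply inoperative) [OR] = 1 − (1−0.15) × (1−0.03) × (1−0.44) = 0.538280
P(Fire suppression does not activate) [OR] = 1 − (1−0.000459) × (1−0.092400) × (1−0.538280) × (1−0.36) = 0.731927
Rounded to 4 decimal places: P(Fire suppression does not activate) ≈ 0.7319.

0.7319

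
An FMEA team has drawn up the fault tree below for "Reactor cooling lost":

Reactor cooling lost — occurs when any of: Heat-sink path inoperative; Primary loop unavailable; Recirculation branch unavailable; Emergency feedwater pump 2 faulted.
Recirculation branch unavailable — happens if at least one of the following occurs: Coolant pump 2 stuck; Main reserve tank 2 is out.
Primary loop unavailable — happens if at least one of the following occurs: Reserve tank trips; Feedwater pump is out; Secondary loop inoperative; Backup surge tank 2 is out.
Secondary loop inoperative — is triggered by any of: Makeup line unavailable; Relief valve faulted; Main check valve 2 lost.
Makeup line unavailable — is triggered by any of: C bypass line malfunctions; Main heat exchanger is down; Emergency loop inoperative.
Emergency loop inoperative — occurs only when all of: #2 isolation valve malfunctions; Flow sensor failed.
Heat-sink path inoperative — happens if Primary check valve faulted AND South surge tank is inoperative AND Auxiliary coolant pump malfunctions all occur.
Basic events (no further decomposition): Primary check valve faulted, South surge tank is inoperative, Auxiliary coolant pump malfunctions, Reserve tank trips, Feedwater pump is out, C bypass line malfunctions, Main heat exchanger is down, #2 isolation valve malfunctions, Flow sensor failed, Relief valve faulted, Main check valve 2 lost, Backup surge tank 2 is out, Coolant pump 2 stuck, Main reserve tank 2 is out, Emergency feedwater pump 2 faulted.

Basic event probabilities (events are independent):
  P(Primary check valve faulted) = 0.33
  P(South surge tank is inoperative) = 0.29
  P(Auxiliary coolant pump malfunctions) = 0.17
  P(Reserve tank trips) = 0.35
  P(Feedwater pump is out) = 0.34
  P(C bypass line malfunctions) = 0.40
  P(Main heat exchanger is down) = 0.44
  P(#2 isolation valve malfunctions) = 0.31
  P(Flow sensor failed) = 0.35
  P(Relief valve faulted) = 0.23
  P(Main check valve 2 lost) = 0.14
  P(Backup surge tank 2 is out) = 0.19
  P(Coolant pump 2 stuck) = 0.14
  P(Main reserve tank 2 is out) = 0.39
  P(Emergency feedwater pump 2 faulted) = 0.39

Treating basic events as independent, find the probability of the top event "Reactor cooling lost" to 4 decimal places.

P(Heat-sink path inoperative) [AND] = 0.33 × 0.29 × 0.17 = 0.016269
P(Emergency loop inoperative) [AND] = 0.31 × 0.35 = 0.108500
P(Makeup line unavailable) [OR] = 1 − (1−0.40) × (1−0.44) × (1−0.108500) = 0.700456
P(Secondary loop inoperative) [OR] = 1 − (1−0.700456) × (1−0.23) × (1−0.14) = 0.801642
P(Primary loop unavailable) [OR] = 1 − (1−0.35) × (1−0.34) × (1−0.801642) × (1−0.19) = 0.931073
P(Recirculation branch unavailable) [OR] = 1 − (1−0.14) × (1−0.39) = 0.475400
P(Reactor cooling lost) [OR] = 1 − (1−0.016269) × (1−0.931073) × (1−0.475400) × (1−0.39) = 0.978302
Rounded to 4 decimal places: P(Reactor cooling lost) ≈ 0.9783.

0.9783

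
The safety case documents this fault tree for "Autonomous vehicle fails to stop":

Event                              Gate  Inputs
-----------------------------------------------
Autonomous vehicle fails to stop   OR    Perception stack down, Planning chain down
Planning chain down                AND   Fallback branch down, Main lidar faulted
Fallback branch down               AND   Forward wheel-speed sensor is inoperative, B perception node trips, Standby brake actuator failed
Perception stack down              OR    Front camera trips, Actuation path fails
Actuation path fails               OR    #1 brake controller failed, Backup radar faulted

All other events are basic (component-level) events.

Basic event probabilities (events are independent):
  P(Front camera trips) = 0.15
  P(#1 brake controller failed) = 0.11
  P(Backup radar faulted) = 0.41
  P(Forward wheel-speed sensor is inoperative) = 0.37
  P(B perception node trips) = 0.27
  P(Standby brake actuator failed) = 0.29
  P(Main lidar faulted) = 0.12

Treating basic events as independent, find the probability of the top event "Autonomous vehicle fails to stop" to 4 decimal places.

P(Actuation path fails) [OR] = 1 − (1−0.11) × (1−0.41) = 0.474900
P(Perception stack down) [OR] = 1 − (1−0.15) × (1−0.474900) = 0.553665
P(Fallback branch down) [AND] = 0.37 × 0.27 × 0.29 = 0.028971
P(Planning chain down) [AND] = 0.028971 × 0.12 = 0.003477
P(Autonomous vehicle fails to stop) [OR] = 1 − (1−0.553665) × (1−0.003477) = 0.555217
Rounded to 4 decimal places: P(Autonomous vehicle fails to stop) ≈ 0.5552.

0.5552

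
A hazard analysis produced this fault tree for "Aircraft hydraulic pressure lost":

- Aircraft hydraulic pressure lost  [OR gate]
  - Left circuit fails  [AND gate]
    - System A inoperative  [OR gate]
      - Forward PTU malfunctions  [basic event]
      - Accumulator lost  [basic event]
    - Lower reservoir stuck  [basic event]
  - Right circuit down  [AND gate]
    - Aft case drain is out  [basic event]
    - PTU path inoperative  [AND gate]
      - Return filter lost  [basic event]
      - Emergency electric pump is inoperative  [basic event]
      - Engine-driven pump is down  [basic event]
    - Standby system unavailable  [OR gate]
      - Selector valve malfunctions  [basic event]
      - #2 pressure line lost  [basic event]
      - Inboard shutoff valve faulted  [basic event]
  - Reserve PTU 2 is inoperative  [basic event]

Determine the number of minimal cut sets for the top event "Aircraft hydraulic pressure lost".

6

System A inoperative [OR]: union of children's cut sets → 2 cut set(s).
Left circuit fails [AND]: one cut set from each child combined → 2 × 1 = 2 cut set(s).
PTU path inoperative [AND]: one cut set from each child combined → 1 × 1 × 1 = 1 cut set(s).
Standby system unavailable [OR]: union of children's cut sets → 3 cut set(s).
Right circuit down [AND]: one cut set from each child combined → 1 × 1 × 3 = 3 cut set(s).
Aircraft hydraulic pressure lost [OR]: union of children's cut sets → 6 cut set(s).
Minimal cut sets: {Forward PTU malfunctions, Lower reservoir stuck}; {Accumulator lost, Lower reservoir stuck}; {Aft case drain is out, Emergency electric pump is inoperative, Engine-driven pump is down, Return filter lost, Selector valve malfunctions}; {#2 pressure line lost, Aft case drain is out, Emergency electric pump is inoperative, Engine-driven pump is down, Return filter lost}; {Aft case drain is out, Emergency electric pump is inoperative, Engine-driven pump is down, Inboard shutoff valve faulted, Return filter lost}; {Reserve PTU 2 is inoperative}.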